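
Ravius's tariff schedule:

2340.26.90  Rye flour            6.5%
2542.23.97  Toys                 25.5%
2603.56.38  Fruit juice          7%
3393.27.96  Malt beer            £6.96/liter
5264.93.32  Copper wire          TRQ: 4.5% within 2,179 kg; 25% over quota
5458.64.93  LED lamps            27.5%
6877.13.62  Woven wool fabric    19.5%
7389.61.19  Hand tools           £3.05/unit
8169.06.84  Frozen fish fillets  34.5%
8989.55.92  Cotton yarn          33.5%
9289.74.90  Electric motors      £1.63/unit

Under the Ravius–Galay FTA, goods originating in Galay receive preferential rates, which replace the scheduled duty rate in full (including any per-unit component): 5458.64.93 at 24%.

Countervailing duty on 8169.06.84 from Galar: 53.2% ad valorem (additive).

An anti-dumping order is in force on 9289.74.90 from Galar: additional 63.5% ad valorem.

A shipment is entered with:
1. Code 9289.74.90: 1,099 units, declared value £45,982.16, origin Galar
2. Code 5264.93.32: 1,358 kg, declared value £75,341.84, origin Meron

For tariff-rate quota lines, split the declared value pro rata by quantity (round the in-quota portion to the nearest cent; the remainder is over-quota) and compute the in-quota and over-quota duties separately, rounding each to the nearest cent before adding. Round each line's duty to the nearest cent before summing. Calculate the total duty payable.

Line 1 (9289.74.90, Galar, 1,099 units, £45,982.16):
Base rate for 9289.74.90 is £1.63/unit.
Additional duty on 9289.74.90 from Galar: +63.5% ad valorem. Applied ad valorem rate = 63.5%.
Duty = £45,982.16 × 63.5% + 1,099 × £1.63 = £30,990.04.
Line 2 (5264.93.32, Meron, 1,358 kg, £75,341.84):
Code 5264.93.32 is under a tariff-rate quota (threshold 2,179 kg). Quantity 1,358 kg is within the quota, so the in-quota rate 4.5% applies to the full value.
Duty = £75,341.84 × 4.5% = £3,390.38.
Total = £30,990.04 + £3,390.38 = £34,380.42.

£34,380.42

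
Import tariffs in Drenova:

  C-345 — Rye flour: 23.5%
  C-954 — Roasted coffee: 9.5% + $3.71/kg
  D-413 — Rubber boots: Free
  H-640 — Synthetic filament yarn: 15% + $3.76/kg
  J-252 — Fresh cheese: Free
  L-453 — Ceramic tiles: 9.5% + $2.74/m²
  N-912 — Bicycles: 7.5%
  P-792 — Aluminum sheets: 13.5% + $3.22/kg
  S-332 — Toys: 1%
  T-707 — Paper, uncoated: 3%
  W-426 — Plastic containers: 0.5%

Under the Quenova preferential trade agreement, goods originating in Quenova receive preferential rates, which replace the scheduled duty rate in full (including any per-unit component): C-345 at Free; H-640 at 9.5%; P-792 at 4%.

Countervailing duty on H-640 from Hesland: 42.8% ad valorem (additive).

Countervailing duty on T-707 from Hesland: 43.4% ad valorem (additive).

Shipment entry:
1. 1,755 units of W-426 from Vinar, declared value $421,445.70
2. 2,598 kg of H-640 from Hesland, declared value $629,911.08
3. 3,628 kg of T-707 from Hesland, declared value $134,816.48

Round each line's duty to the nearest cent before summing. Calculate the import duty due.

$438,519.16

Line 1 (W-426, Vinar, 1,755 units, $421,445.70):
Base rate for W-426 is 0.5%.
Duty = $421,445.70 × 0.5% = $2,107.23.
Line 2 (H-640, Hesland, 2,598 kg, $629,911.08):
Base rate for H-640 is 15% + $3.76/kg.
H-640 has an FTA preferential rate, but origin Hesland is not Quenova; base rate stands.
Additional duty on H-640 from Hesland: +42.8%. Applied ad valorem rate: 15% + 42.8% = 57.8%.
Duty = $629,911.08 × 57.8% + 2,598 × $3.76 = $373,857.08.
Line 3 (T-707, Hesland, 3,628 kg, $134,816.48):
Base rate for T-707 is 3%.
Additional duty on T-707 from Hesland: +43.4%. Applied ad valorem rate: 3% + 43.4% = 46.4%.
Duty = $134,816.48 × 46.4% = $62,554.85.
Total = $2,107.23 + $373,857.08 + $62,554.85 = $438,519.16.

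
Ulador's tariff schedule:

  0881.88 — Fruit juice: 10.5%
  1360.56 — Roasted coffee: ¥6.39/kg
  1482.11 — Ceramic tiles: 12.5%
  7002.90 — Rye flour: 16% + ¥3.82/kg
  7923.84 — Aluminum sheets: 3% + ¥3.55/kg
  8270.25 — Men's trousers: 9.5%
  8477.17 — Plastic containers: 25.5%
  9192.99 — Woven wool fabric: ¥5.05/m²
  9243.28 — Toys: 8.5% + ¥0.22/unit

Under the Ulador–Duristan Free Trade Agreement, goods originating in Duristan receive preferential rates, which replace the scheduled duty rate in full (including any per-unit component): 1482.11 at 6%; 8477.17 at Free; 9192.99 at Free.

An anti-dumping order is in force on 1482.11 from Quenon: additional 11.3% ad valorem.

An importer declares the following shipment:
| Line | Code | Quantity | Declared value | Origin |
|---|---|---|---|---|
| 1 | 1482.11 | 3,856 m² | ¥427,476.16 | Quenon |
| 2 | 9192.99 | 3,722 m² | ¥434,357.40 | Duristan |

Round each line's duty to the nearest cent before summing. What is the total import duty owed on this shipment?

¥101,739.33

Line 1 (1482.11, Quenon, 3,856 m², ¥427,476.16):
Base rate for 1482.11 is 12.5%.
1482.11 has an FTA preferential rate, but origin Quenon is not Duristan; base rate stands.
Additional duty on 1482.11 from Quenon: +11.3%. Applied ad valorem rate: 12.5% + 11.3% = 23.8%.
Duty = ¥427,476.16 × 23.8% = ¥101,739.33.
Line 2 (9192.99, Duristan, 3,722 m², ¥434,357.40):
Base rate for 9192.99 is ¥5.05/m².
Origin Duristan qualifies under the Ulador–Duristan agreement and 9192.99 is covered: preferential rate Free applies instead.
Duty = ¥434,357.40 × 0% = ¥0.00.
Total = ¥101,739.33 + ¥0.00 = ¥101,739.33.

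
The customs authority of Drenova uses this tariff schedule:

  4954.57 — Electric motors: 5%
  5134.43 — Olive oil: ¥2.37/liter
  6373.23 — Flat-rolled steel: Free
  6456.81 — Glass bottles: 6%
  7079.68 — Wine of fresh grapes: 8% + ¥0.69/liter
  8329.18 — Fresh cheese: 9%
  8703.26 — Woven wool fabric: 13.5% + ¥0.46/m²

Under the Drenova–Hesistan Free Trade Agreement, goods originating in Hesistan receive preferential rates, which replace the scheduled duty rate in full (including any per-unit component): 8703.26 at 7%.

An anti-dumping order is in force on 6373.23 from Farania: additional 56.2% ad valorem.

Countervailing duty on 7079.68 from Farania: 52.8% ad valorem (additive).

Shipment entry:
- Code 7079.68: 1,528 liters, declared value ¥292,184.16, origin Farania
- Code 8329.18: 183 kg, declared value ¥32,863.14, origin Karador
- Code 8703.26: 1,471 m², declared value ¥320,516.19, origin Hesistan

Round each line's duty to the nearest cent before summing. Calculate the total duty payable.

¥204,096.10

Line 1 (7079.68, Farania, 1,528 liters, ¥292,184.16):
Base rate for 7079.68 is 8% + ¥0.69/liter.
Additional duty on 7079.68 from Farania: +52.8%. Applied ad valorem rate: 8% + 52.8% = 60.8%.
Duty = ¥292,184.16 × 60.8% + 1,528 × ¥0.69 = ¥178,702.29.
Line 2 (8329.18, Karador, 183 kg, ¥32,863.14):
Base rate for 8329.18 is 9%.
Duty = ¥32,863.14 × 9% = ¥2,957.68.
Line 3 (8703.26, Hesistan, 1,471 m², ¥320,516.19):
Base rate for 8703.26 is 13.5% + ¥0.46/m².
Origin Hesistan qualifies under the Drenova–Hesistan agreement and 8703.26 is covered: preferential rate 7% applies instead.
Duty = ¥320,516.19 × 7% = ¥22,436.13.
Total = ¥178,702.29 + ¥2,957.68 + ¥22,436.13 = ¥204,096.10.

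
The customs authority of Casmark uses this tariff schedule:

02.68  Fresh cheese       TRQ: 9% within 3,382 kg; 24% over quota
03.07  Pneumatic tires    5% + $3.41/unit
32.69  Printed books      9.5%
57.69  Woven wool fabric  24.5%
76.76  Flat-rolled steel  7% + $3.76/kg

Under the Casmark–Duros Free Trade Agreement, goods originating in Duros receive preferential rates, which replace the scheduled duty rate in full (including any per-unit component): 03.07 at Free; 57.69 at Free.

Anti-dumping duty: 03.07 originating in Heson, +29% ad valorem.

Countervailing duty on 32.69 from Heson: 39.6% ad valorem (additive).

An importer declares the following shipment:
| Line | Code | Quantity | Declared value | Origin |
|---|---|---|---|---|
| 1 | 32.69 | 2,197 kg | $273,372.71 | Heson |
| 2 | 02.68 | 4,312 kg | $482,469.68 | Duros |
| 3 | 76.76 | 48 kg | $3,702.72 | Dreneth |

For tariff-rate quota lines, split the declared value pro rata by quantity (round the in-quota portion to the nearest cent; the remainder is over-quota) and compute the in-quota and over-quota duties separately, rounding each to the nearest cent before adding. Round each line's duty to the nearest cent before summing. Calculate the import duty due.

Line 1 (32.69, Heson, 2,197 kg, $273,372.71):
Base rate for 32.69 is 9.5%.
Additional duty on 32.69 from Heson: +39.6%. Applied ad valorem rate: 9.5% + 39.6% = 49.1%.
Duty = $273,372.71 × 49.1% = $134,226.00.
Line 2 (02.68, Duros, 4,312 kg, $482,469.68):
Code 02.68 is under a tariff-rate quota (threshold 3,382 kg). In-quota: 3,382 kg at 9%; over-quota: 930 kg at 24%.
Pro-rata value split: in-quota = $482,469.68 × 3,382/4,312 = $378,411.98; over-quota = $482,469.68 − $378,411.98 = $104,057.70.
In-quota duty = $378,411.98 × 9% = $34,057.08. Over-quota duty = $104,057.70 × 24% = $24,973.85.
Line duty = $34,057.08 + $24,973.85 = $59,030.93.
Line 3 (76.76, Dreneth, 48 kg, $3,702.72):
Base rate for 76.76 is 7% + $3.76/kg.
Duty = $3,702.72 × 7% + 48 × $3.76 = $439.67.
Total = $134,226.00 + $59,030.93 + $439.67 = $193,696.60.

$193,696.60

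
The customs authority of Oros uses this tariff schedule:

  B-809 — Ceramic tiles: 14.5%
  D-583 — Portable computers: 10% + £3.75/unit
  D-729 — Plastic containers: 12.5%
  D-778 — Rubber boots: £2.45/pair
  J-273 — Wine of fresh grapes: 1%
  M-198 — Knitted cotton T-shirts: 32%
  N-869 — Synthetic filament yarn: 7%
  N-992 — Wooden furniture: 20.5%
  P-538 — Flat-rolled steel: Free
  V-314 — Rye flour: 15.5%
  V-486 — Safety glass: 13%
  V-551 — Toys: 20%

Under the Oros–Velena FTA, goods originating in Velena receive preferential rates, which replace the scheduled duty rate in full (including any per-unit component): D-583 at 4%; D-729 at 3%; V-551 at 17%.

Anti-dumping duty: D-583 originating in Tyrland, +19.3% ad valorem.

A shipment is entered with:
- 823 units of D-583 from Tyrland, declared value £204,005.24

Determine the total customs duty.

£62,859.79

Line 1 (D-583, Tyrland, 823 units, £204,005.24):
Base rate for D-583 is 10% + £3.75/unit.
D-583 has an FTA preferential rate, but origin Tyrland is not Velena; base rate stands.
Additional duty on D-583 from Tyrland: +19.3%. Applied ad valorem rate: 10% + 19.3% = 29.3%.
Duty = £204,005.24 × 29.3% + 823 × £3.75 = £62,859.79.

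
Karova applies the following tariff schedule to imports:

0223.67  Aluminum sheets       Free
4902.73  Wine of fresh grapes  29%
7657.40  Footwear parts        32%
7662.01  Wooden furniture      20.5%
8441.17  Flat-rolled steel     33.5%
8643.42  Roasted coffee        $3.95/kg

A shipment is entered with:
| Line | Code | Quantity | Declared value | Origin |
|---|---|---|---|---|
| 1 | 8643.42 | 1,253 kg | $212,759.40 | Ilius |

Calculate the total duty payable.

Line 1 (8643.42, Ilius, 1,253 kg, $212,759.40):
Base rate for 8643.42 is $3.95/kg.
Duty = 1,253 × $3.95 = $4,949.35.

$4,949.35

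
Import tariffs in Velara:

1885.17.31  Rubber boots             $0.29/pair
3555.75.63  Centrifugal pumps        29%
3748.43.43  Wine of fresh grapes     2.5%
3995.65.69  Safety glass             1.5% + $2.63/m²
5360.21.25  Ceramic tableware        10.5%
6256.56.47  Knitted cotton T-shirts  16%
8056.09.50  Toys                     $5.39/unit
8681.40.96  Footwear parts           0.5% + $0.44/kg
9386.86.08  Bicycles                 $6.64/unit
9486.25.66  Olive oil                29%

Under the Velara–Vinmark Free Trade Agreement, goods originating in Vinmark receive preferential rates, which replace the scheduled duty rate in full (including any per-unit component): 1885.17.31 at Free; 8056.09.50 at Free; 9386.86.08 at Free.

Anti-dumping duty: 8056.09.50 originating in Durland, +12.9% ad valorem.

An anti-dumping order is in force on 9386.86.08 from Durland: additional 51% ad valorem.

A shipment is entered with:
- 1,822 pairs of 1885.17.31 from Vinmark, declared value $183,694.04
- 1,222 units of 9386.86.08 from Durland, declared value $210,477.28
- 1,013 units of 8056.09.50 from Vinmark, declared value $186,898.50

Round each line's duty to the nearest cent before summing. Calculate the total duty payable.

$115,457.49

Line 1 (1885.17.31, Vinmark, 1,822 pairs, $183,694.04):
Base rate for 1885.17.31 is $0.29/pair.
Origin Vinmark qualifies under the Velara–Vinmark agreement and 1885.17.31 is covered: preferential rate Free applies instead.
Duty = $183,694.04 × 0% = $0.00.
Line 2 (9386.86.08, Durland, 1,222 units, $210,477.28):
Base rate for 9386.86.08 is $6.64/unit.
9386.86.08 has an FTA preferential rate, but origin Durland is not Vinmark; base rate stands.
Additional duty on 9386.86.08 from Durland: +51% ad valorem. Applied ad valorem rate = 51%.
Duty = $210,477.28 × 51% + 1,222 × $6.64 = $115,457.49.
Line 3 (8056.09.50, Vinmark, 1,013 units, $186,898.50):
Base rate for 8056.09.50 is $5.39/unit.
Origin Vinmark qualifies under the Velara–Vinmark agreement and 8056.09.50 is covered: preferential rate Free applies instead.
The additional-duty order on 8056.09.50 targets Durland, not Vinmark; it does not apply.
Duty = $186,898.50 × 0% = $0.00.
Total = $0.00 + $115,457.49 + $0.00 = $115,457.49.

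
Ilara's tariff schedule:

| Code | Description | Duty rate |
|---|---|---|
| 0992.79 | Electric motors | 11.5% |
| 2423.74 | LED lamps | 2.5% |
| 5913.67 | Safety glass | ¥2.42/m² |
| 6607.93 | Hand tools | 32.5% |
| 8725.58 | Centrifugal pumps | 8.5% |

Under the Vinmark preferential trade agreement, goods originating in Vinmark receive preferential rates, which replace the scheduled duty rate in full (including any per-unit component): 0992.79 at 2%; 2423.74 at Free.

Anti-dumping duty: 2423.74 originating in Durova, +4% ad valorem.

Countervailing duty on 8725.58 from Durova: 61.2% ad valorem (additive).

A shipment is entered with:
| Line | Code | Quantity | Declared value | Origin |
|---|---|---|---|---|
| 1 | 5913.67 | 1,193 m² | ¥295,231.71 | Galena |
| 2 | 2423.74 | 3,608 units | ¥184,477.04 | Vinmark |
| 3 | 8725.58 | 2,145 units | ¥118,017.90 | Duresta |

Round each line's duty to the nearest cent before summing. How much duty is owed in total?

¥12,918.58

Line 1 (5913.67, Galena, 1,193 m², ¥295,231.71):
Base rate for 5913.67 is ¥2.42/m².
Duty = 1,193 × ¥2.42 = ¥2,887.06.
Line 2 (2423.74, Vinmark, 3,608 units, ¥184,477.04):
Base rate for 2423.74 is 2.5%.
Origin Vinmark qualifies under the Ilara–Vinmark agreement and 2423.74 is covered: preferential rate Free applies instead.
The additional-duty order on 2423.74 targets Durova, not Vinmark; it does not apply.
Duty = ¥184,477.04 × 0% = ¥0.00.
Line 3 (8725.58, Duresta, 2,145 units, ¥118,017.90):
Base rate for 8725.58 is 8.5%.
The additional-duty order on 8725.58 targets Durova, not Duresta; it does not apply.
Duty = ¥118,017.90 × 8.5% = ¥10,031.52.
Total = ¥2,887.06 + ¥0.00 + ¥10,031.52 = ¥12,918.58.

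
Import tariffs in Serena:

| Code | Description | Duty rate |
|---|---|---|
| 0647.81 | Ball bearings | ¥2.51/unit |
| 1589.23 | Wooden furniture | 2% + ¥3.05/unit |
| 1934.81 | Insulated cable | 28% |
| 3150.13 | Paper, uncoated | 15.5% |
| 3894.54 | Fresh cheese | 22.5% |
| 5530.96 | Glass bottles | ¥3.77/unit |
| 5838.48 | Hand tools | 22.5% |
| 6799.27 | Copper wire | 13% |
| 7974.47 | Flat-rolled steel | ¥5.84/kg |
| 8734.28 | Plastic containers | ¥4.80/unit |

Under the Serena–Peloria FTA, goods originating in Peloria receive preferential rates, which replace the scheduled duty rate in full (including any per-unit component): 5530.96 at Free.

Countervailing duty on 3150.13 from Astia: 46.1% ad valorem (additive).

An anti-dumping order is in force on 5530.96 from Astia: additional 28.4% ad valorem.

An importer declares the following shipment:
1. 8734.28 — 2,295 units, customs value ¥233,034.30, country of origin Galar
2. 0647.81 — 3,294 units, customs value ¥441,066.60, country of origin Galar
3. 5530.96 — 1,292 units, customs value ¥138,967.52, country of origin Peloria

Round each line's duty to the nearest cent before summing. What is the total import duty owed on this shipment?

Line 1 (8734.28, Galar, 2,295 units, ¥233,034.30):
Base rate for 8734.28 is ¥4.80/unit.
Duty = 2,295 × ¥4.80 = ¥11,016.00.
Line 2 (0647.81, Galar, 3,294 units, ¥441,066.60):
Base rate for 0647.81 is ¥2.51/unit.
Duty = 3,294 × ¥2.51 = ¥8,267.94.
Line 3 (5530.96, Peloria, 1,292 units, ¥138,967.52):
Base rate for 5530.96 is ¥3.77/unit.
Origin Peloria qualifies under the Serena–Peloria agreement and 5530.96 is covered: preferential rate Free applies instead.
The additional-duty order on 5530.96 targets Astia, not Peloria; it does not apply.
Duty = ¥138,967.52 × 0% = ¥0.00.
Total = ¥11,016.00 + ¥8,267.94 + ¥0.00 = ¥19,283.94.

¥19,283.94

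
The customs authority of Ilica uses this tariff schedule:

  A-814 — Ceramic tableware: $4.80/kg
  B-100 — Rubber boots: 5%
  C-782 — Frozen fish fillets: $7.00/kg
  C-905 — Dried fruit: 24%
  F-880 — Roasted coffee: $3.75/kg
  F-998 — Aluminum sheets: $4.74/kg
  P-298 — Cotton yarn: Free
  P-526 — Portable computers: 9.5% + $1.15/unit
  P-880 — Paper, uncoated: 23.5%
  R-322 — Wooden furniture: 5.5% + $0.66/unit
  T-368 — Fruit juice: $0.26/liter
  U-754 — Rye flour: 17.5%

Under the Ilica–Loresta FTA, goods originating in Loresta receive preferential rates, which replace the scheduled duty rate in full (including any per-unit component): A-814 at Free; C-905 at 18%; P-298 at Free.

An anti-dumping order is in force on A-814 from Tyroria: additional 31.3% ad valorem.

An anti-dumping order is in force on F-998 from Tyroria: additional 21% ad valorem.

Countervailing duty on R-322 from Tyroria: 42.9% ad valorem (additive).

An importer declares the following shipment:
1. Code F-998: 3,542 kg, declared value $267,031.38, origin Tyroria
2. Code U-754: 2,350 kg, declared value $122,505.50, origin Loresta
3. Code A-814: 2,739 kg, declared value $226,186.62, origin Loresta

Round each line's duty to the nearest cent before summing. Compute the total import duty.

$94,304.13

Line 1 (F-998, Tyroria, 3,542 kg, $267,031.38):
Base rate for F-998 is $4.74/kg.
Additional duty on F-998 from Tyroria: +21% ad valorem. Applied ad valorem rate = 21%.
Duty = $267,031.38 × 21% + 3,542 × $4.74 = $72,865.67.
Line 2 (U-754, Loresta, 2,350 kg, $122,505.50):
Base rate for U-754 is 17.5%.
Origin Loresta is the FTA partner but U-754 is not on the preference list; base rate stands.
Duty = $122,505.50 × 17.5% = $21,438.46.
Line 3 (A-814, Loresta, 2,739 kg, $226,186.62):
Base rate for A-814 is $4.80/kg.
Origin Loresta qualifies under the Ilica–Loresta agreement and A-814 is covered: preferential rate Free applies instead.
The additional-duty order on A-814 targets Tyroria, not Loresta; it does not apply.
Duty = $226,186.62 × 0% = $0.00.
Total = $72,865.67 + $21,438.46 + $0.00 = $94,304.13.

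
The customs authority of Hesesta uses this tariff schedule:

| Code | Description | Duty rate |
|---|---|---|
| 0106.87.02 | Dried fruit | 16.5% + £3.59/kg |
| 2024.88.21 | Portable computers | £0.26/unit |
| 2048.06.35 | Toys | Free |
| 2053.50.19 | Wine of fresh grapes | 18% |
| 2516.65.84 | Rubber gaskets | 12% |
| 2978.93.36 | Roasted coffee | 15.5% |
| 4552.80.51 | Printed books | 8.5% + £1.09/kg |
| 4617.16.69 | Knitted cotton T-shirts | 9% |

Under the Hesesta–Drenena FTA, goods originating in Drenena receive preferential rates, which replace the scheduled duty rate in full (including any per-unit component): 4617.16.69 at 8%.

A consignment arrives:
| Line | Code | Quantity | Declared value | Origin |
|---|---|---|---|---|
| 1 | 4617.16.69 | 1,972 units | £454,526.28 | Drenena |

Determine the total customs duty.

Line 1 (4617.16.69, Drenena, 1,972 units, £454,526.28):
Base rate for 4617.16.69 is 9%.
Origin Drenena qualifies under the Hesesta–Drenena agreement and 4617.16.69 is covered: preferential rate 8% applies instead.
Duty = £454,526.28 × 8% = £36,362.10.

£36,362.10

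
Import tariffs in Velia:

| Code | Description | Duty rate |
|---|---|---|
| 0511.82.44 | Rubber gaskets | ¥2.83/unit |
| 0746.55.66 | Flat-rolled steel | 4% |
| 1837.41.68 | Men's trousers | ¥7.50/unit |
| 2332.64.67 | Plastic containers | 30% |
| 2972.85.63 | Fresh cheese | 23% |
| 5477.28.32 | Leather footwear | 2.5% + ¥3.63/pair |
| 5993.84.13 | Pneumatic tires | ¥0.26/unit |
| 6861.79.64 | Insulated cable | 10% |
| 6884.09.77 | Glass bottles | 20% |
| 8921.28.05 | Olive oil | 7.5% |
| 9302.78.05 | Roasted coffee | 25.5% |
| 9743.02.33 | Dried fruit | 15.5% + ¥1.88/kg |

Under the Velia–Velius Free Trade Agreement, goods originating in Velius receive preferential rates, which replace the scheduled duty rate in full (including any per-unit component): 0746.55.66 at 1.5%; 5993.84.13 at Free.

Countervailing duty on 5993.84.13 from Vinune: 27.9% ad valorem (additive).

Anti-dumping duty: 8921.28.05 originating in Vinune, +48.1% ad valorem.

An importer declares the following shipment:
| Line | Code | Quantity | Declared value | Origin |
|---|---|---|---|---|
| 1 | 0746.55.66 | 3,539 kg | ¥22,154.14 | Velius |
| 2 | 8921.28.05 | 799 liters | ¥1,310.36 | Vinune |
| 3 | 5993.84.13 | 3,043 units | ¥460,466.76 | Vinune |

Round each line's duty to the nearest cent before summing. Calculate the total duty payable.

¥130,322.28

Line 1 (0746.55.66, Velius, 3,539 kg, ¥22,154.14):
Base rate for 0746.55.66 is 4%.
Origin Velius qualifies under the Velia–Velius agreement and 0746.55.66 is covered: preferential rate 1.5% applies instead.
Duty = ¥22,154.14 × 1.5% = ¥332.31.
Line 2 (8921.28.05, Vinune, 799 liters, ¥1,310.36):
Base rate for 8921.28.05 is 7.5%.
Additional duty on 8921.28.05 from Vinune: +48.1%. Applied ad valorem rate: 7.5% + 48.1% = 55.6%.
Duty = ¥1,310.36 × 55.6% = ¥728.56.
Line 3 (5993.84.13, Vinune, 3,043 units, ¥460,466.76):
Base rate for 5993.84.13 is ¥0.26/unit.
5993.84.13 has an FTA preferential rate, but origin Vinune is not Velius; base rate stands.
Additional duty on 5993.84.13 from Vinune: +27.9% ad valorem. Applied ad valorem rate = 27.9%.
Duty = ¥460,466.76 × 27.9% + 3,043 × ¥0.26 = ¥129,261.41.
Total = ¥332.31 + ¥728.56 + ¥129,261.41 = ¥130,322.28.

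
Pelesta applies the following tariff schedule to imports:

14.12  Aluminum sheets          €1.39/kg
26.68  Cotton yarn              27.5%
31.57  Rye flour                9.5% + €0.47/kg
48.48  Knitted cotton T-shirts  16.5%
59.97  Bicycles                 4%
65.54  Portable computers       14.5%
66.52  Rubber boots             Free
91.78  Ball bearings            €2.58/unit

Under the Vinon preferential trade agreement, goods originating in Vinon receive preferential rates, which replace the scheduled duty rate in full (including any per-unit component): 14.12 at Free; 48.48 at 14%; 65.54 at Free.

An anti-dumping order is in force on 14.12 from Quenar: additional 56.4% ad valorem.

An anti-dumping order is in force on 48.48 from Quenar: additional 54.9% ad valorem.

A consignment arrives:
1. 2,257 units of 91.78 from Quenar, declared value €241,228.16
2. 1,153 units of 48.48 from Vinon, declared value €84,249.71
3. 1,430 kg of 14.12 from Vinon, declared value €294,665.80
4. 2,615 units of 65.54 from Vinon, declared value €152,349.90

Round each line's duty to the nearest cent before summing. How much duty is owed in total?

€17,618.02

Line 1 (91.78, Quenar, 2,257 units, €241,228.16):
Base rate for 91.78 is €2.58/unit.
Duty = 2,257 × €2.58 = €5,823.06.
Line 2 (48.48, Vinon, 1,153 units, €84,249.71):
Base rate for 48.48 is 16.5%.
Origin Vinon qualifies under the Pelesta–Vinon agreement and 48.48 is covered: preferential rate 14% applies instead.
The additional-duty order on 48.48 targets Quenar, not Vinon; it does not apply.
Duty = €84,249.71 × 14% = €11,794.96.
Line 3 (14.12, Vinon, 1,430 kg, €294,665.80):
Base rate for 14.12 is €1.39/kg.
Origin Vinon qualifies under the Pelesta–Vinon agreement and 14.12 is covered: preferential rate Free applies instead.
The additional-duty order on 14.12 targets Quenar, not Vinon; it does not apply.
Duty = €294,665.80 × 0% = €0.00.
Line 4 (65.54, Vinon, 2,615 units, €152,349.90):
Base rate for 65.54 is 14.5%.
Origin Vinon qualifies under the Pelesta–Vinon agreement and 65.54 is covered: preferential rate Free applies instead.
Duty = €152,349.90 × 0% = €0.00.
Total = €5,823.06 + €11,794.96 + €0.00 + €0.00 = €17,618.02.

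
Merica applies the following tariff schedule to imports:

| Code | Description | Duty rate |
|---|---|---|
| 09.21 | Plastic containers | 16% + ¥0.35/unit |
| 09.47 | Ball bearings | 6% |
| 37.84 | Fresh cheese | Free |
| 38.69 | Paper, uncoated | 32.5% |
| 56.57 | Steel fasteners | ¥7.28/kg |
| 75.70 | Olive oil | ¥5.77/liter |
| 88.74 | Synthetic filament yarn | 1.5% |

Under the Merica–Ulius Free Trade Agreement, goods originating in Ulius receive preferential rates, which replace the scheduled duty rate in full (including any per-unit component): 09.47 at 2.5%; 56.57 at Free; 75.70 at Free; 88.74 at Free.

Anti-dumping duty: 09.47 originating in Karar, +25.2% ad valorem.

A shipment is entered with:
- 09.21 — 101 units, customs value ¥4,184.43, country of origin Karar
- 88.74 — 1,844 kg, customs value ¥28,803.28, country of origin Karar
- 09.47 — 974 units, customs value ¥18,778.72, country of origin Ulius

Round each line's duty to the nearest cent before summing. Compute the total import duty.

¥1,606.38

Line 1 (09.21, Karar, 101 units, ¥4,184.43):
Base rate for 09.21 is 16% + ¥0.35/unit.
Duty = ¥4,184.43 × 16% + 101 × ¥0.35 = ¥704.86.
Line 2 (88.74, Karar, 1,844 kg, ¥28,803.28):
Base rate for 88.74 is 1.5%.
88.74 has an FTA preferential rate, but origin Karar is not Ulius; base rate stands.
Duty = ¥28,803.28 × 1.5% = ¥432.05.
Line 3 (09.47, Ulius, 974 units, ¥18,778.72):
Base rate for 09.47 is 6%.
Origin Ulius qualifies under the Merica–Ulius agreement and 09.47 is covered: preferential rate 2.5% applies instead.
The additional-duty order on 09.47 targets Karar, not Ulius; it does not apply.
Duty = ¥18,778.72 × 2.5% = ¥469.47.
Total = ¥704.86 + ¥432.05 + ¥469.47 = ¥1,606.38.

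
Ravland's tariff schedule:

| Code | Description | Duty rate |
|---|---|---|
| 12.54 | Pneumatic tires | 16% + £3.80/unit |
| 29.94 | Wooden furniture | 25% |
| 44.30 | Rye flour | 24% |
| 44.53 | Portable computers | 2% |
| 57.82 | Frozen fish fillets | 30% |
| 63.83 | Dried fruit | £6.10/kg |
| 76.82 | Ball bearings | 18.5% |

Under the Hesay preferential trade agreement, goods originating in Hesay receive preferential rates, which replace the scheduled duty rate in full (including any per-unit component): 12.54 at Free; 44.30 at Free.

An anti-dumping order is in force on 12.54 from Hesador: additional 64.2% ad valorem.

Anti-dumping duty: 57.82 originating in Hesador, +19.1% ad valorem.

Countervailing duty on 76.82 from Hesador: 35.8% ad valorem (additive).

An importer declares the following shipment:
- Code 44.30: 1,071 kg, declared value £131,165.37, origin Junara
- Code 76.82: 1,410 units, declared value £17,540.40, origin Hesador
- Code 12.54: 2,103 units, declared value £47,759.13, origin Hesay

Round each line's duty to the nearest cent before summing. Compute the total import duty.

Line 1 (44.30, Junara, 1,071 kg, £131,165.37):
Base rate for 44.30 is 24%.
44.30 has an FTA preferential rate, but origin Junara is not Hesay; base rate stands.
Duty = £131,165.37 × 24% = £31,479.69.
Line 2 (76.82, Hesador, 1,410 units, £17,540.40):
Base rate for 76.82 is 18.5%.
Additional duty on 76.82 from Hesador: +35.8%. Applied ad valorem rate: 18.5% + 35.8% = 54.3%.
Duty = £17,540.40 × 54.3% = £9,524.44.
Line 3 (12.54, Hesay, 2,103 units, £47,759.13):
Base rate for 12.54 is 16% + £3.80/unit.
Origin Hesay qualifies under the Ravland–Hesay agreement and 12.54 is covered: preferential rate Free applies instead.
The additional-duty order on 12.54 targets Hesador, not Hesay; it does not apply.
Duty = £47,759.13 × 0% = £0.00.
Total = £31,479.69 + £9,524.44 + £0.00 = £41,004.13.

£41,004.13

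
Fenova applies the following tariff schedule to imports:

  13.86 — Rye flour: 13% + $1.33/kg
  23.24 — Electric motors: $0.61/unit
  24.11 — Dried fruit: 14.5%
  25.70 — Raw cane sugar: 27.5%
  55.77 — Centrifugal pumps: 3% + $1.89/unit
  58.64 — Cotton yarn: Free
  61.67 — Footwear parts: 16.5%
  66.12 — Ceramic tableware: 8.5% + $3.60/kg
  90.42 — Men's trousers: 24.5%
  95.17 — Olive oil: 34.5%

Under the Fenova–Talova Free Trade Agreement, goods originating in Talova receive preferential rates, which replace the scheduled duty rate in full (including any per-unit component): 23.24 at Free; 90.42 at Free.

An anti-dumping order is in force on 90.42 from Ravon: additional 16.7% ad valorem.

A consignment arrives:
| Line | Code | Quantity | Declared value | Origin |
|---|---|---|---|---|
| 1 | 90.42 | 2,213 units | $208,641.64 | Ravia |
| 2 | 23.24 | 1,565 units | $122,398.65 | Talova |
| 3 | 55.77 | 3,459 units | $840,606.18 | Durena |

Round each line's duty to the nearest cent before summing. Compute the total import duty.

Line 1 (90.42, Ravia, 2,213 units, $208,641.64):
Base rate for 90.42 is 24.5%.
90.42 has an FTA preferential rate, but origin Ravia is not Talova; base rate stands.
The additional-duty order on 90.42 targets Ravon, not Ravia; it does not apply.
Duty = $208,641.64 × 24.5% = $51,117.20.
Line 2 (23.24, Talova, 1,565 units, $122,398.65):
Base rate for 23.24 is $0.61/unit.
Origin Talova qualifies under the Fenova–Talova agreement and 23.24 is covered: preferential rate Free applies instead.
Duty = $122,398.65 × 0% = $0.00.
Line 3 (55.77, Durena, 3,459 units, $840,606.18):
Base rate for 55.77 is 3% + $1.89/unit.
Duty = $840,606.18 × 3% + 3,459 × $1.89 = $31,755.70.
Total = $51,117.20 + $0.00 + $31,755.70 = $82,872.90.

$82,872.90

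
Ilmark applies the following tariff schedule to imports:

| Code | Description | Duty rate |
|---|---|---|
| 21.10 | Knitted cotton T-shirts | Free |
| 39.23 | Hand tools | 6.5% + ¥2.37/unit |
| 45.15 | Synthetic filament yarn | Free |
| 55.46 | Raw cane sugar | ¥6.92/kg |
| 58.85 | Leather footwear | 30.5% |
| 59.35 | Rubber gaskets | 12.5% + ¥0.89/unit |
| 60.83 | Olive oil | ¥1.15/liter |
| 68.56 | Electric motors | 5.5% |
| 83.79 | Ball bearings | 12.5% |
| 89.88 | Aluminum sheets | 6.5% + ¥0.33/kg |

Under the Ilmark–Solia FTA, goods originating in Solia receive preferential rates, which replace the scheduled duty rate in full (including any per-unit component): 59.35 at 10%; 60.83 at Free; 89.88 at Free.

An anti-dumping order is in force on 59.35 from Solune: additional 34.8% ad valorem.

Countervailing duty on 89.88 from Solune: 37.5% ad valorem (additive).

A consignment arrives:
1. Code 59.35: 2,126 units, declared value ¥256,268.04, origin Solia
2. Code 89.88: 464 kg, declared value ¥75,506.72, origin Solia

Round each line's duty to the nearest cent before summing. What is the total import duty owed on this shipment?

Line 1 (59.35, Solia, 2,126 units, ¥256,268.04):
Base rate for 59.35 is 12.5% + ¥0.89/unit.
Origin Solia qualifies under the Ilmark–Solia agreement and 59.35 is covered: preferential rate 10% applies instead.
The additional-duty order on 59.35 targets Solune, not Solia; it does not apply.
Duty = ¥256,268.04 × 10% = ¥25,626.80.
Line 2 (89.88, Solia, 464 kg, ¥75,506.72):
Base rate for 89.88 is 6.5% + ¥0.33/kg.
Origin Solia qualifies under the Ilmark–Solia agreement and 89.88 is covered: preferential rate Free applies instead.
The additional-duty order on 89.88 targets Solune, not Solia; it does not apply.
Duty = ¥75,506.72 × 0% = ¥0.00.
Total = ¥25,626.80 + ¥0.00 = ¥25,626.80.

¥25,626.80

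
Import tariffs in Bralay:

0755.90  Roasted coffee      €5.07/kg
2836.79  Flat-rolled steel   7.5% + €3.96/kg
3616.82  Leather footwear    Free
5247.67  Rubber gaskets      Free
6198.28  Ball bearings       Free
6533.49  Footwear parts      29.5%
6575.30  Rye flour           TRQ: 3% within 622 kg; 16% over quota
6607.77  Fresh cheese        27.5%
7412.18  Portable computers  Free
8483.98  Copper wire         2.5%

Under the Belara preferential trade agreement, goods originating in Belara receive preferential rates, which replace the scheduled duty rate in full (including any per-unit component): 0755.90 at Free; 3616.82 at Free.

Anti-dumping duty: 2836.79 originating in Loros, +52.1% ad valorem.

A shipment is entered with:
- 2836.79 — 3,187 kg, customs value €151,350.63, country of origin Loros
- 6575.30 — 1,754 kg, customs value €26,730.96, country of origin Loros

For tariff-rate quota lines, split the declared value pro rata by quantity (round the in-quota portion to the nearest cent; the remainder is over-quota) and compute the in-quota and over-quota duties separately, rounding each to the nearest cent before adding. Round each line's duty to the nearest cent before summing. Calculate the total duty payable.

€105,870.15

Line 1 (2836.79, Loros, 3,187 kg, €151,350.63):
Base rate for 2836.79 is 7.5% + €3.96/kg.
Additional duty on 2836.79 from Loros: +52.1%. Applied ad valorem rate: 7.5% + 52.1% = 59.6%.
Duty = €151,350.63 × 59.6% + 3,187 × €3.96 = €102,825.50.
Line 2 (6575.30, Loros, 1,754 kg, €26,730.96):
Code 6575.30 is under a tariff-rate quota (threshold 622 kg). In-quota: 622 kg at 3%; over-quota: 1,132 kg at 16%.
Pro-rata value split: in-quota = €26,730.96 × 622/1,754 = €9,479.28; over-quota = €26,730.96 − €9,479.28 = €17,251.68.
In-quota duty = €9,479.28 × 3% = €284.38. Over-quota duty = €17,251.68 × 16% = €2,760.27.
Line duty = €284.38 + €2,760.27 = €3,044.65.
Total = €102,825.50 + €3,044.65 = €105,870.15.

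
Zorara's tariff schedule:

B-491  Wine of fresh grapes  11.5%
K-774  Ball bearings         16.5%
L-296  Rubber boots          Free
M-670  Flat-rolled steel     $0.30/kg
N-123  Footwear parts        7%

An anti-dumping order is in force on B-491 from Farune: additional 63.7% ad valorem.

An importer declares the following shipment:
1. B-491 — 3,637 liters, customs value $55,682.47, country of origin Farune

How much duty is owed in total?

$41,873.22

Line 1 (B-491, Farune, 3,637 liters, $55,682.47):
Base rate for B-491 is 11.5%.
Additional duty on B-491 from Farune: +63.7%. Applied ad valorem rate: 11.5% + 63.7% = 75.2%.
Duty = $55,682.47 × 75.2% = $41,873.22.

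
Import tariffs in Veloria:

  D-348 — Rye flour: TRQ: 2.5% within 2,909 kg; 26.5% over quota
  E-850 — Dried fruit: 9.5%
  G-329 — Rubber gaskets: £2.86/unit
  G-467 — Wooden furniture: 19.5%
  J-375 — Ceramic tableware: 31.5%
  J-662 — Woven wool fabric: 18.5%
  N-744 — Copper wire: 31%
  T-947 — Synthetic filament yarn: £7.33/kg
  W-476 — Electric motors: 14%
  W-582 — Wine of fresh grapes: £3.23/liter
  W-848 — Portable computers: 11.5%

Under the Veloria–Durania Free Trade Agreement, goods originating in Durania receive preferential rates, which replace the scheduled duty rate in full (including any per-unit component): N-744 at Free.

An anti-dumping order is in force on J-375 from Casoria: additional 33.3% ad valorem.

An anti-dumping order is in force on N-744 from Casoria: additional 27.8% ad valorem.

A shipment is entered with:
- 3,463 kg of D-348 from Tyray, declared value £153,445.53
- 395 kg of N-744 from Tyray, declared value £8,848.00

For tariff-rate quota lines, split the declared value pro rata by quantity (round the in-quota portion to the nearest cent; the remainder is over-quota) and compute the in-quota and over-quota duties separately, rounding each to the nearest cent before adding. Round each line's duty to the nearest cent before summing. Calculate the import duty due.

Line 1 (D-348, Tyray, 3,463 kg, £153,445.53):
Code D-348 is under a tariff-rate quota (threshold 2,909 kg). In-quota: 2,909 kg at 2.5%; over-quota: 554 kg at 26.5%.
Pro-rata value split: in-quota = £153,445.53 × 2,909/3,463 = £128,897.79; over-quota = £153,445.53 − £128,897.79 = £24,547.74.
In-quota duty = £128,897.79 × 2.5% = £3,222.44. Over-quota duty = £24,547.74 × 26.5% = £6,505.15.
Line duty = £3,222.44 + £6,505.15 = £9,727.59.
Line 2 (N-744, Tyray, 395 kg, £8,848.00):
Base rate for N-744 is 31%.
N-744 has an FTA preferential rate, but origin Tyray is not Durania; base rate stands.
The additional-duty order on N-744 targets Casoria, not Tyray; it does not apply.
Duty = £8,848.00 × 31% = £2,742.88.
Total = £9,727.59 + £2,742.88 = £12,470.47.

£12,470.47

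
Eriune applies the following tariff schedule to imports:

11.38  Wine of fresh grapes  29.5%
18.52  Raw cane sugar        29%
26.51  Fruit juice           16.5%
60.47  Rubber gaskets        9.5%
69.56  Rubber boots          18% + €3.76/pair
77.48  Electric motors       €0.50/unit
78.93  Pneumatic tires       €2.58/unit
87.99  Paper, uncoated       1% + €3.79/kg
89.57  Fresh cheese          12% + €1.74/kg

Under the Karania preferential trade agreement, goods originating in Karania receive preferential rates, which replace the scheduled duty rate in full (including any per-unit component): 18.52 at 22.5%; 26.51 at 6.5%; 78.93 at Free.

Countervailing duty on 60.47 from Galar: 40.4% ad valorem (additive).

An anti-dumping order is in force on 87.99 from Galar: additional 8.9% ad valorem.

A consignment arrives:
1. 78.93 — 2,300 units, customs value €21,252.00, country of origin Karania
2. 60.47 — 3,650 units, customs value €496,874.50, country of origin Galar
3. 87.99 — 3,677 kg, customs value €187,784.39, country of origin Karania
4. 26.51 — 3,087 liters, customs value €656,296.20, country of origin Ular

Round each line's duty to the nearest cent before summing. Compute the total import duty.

Line 1 (78.93, Karania, 2,300 units, €21,252.00):
Base rate for 78.93 is €2.58/unit.
Origin Karania qualifies under the Eriune–Karania agreement and 78.93 is covered: preferential rate Free applies instead.
Duty = €21,252.00 × 0% = €0.00.
Line 2 (60.47, Galar, 3,650 units, €496,874.50):
Base rate for 60.47 is 9.5%.
Additional duty on 60.47 from Galar: +40.4%. Applied ad valorem rate: 9.5% + 40.4% = 49.9%.
Duty = €496,874.50 × 49.9% = €247,940.38.
Line 3 (87.99, Karania, 3,677 kg, €187,784.39):
Base rate for 87.99 is 1% + €3.79/kg.
Origin Karania is the FTA partner but 87.99 is not on the preference list; base rate stands.
The additional-duty order on 87.99 targets Galar, not Karania; it does not apply.
Duty = €187,784.39 × 1% + 3,677 × €3.79 = €15,813.67.
Line 4 (26.51, Ular, 3,087 liters, €656,296.20):
Base rate for 26.51 is 16.5%.
26.51 has an FTA preferential rate, but origin Ular is not Karania; base rate stands.
Duty = €656,296.20 × 16.5% = €108,288.87.
Total = €0.00 + €247,940.38 + €15,813.67 + €108,288.87 = €372,042.92.

€372,042.92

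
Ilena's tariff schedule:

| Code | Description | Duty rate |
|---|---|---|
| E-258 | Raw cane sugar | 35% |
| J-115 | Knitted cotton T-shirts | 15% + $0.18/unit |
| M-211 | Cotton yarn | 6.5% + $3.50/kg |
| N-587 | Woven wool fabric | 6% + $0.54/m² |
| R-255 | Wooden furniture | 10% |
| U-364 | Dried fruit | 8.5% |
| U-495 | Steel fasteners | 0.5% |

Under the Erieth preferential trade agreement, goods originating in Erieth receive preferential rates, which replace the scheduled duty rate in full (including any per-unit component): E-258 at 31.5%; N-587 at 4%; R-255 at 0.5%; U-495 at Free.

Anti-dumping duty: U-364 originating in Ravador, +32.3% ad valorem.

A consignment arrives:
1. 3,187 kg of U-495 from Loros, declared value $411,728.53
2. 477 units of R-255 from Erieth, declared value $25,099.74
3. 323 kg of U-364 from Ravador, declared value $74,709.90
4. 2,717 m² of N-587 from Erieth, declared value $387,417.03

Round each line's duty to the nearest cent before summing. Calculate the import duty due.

Line 1 (U-495, Loros, 3,187 kg, $411,728.53):
Base rate for U-495 is 0.5%.
U-495 has an FTA preferential rate, but origin Loros is not Erieth; base rate stands.
Duty = $411,728.53 × 0.5% = $2,058.64.
Line 2 (R-255, Erieth, 477 units, $25,099.74):
Base rate for R-255 is 10%.
Origin Erieth qualifies under the Ilena–Erieth agreement and R-255 is covered: preferential rate 0.5% applies instead.
Duty = $25,099.74 × 0.5% = $125.50.
Line 3 (U-364, Ravador, 323 kg, $74,709.90):
Base rate for U-364 is 8.5%.
Additional duty on U-364 from Ravador: +32.3%. Applied ad valorem rate: 8.5% + 32.3% = 40.8%.
Duty = $74,709.90 × 40.8% = $30,481.64.
Line 4 (N-587, Erieth, 2,717 m², $387,417.03):
Base rate for N-587 is 6% + $0.54/m².
Origin Erieth qualifies under the Ilena–Erieth agreement and N-587 is covered: preferential rate 4% applies instead.
Duty = $387,417.03 × 4% = $15,496.68.
Total = $2,058.64 + $125.50 + $30,481.64 + $15,496.68 = $48,162.46.

$48,162.46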